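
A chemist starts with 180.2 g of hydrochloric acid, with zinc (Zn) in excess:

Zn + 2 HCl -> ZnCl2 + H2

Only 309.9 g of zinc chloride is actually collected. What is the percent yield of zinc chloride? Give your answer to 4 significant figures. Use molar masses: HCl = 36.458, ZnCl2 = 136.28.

n(HCl) = 180.20 g / 36.458 g/mol = 4.9427 mol.
From the equation the HCl:ZnCl2 mole ratio is 2:1, so n(ZnCl2) = 4.9427 × 1/2 = 2.4713 mol.
Mass of ZnCl2 = 2.4713 mol × 136.28 g/mol = 336.79 g.
This is the theoretical yield. Percent yield = 309.9 g / 336.79 g × 100% = 92.015%.

92.01 %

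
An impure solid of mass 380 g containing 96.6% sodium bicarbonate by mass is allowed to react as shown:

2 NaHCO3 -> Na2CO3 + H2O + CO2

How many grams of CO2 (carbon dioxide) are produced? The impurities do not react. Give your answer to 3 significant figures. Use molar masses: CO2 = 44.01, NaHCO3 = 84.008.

Mass of pure NaHCO3 = 380 g × 0.966 = 367.1 g.
n(NaHCO3) = 367.1 g / 84.008 g/mol = 4.370 mol.
From the equation the NaHCO3:CO2 mole ratio is 2:1, so n(CO2) = 4.370 × 1/2 = 2.185 mol.
Mass of CO2 = 2.185 mol × 44.01 g/mol = 96.15 g.

96.2 g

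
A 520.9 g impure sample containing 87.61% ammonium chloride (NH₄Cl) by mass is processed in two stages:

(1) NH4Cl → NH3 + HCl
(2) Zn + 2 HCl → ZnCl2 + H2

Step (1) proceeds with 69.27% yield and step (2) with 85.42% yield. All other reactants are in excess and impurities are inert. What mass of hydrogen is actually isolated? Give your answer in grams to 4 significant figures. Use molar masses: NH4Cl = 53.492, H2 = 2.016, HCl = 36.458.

Pure NH4Cl = 520.9 × 0.8761 = 456.36 g.
n(NH4Cl) = 456.36 / 53.492 = 8.5314 mol.
Step 1 (NH4Cl:HCl = 1:1): theoretical n(HCl) = 8.5314 mol; at 69.27% yield, n(HCl) = 5.9097 mol.
Step 2 (HCl:H2 = 2:1): theoretical n(H2) = 2.9548 mol, so theoretical mass = 2.9548 × 2.016 = 5.9570 g.
At 85.42% yield, actual mass of H2 = 5.9570 × 0.8542 = 5.0884 g.

5.088 g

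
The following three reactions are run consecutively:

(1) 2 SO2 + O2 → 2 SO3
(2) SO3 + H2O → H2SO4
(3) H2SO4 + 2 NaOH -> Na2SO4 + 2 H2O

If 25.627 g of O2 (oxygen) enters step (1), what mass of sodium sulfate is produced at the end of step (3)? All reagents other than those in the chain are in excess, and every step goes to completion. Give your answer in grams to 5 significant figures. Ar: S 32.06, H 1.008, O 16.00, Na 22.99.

227.50 g

M(O2) = 2(16.00) = 32.00 g/mol.
M(Na2SO4) = 2(22.99) + 32.06 + 4(16.00) = 142.04 g/mol.
n(O2) = 25.627 / 32.00 = 0.800844 mol.
Reaction (1): O2→SO3 ratio 1:2 ⇒ n(SO3) = 1.60169 mol.
Reaction (2): SO3→H2SO4 ratio 1:1 ⇒ n(H2SO4) = 1.60169 mol.
Reaction (3): H2SO4→Na2SO4 ratio 1:1 ⇒ n(Na2SO4) = 1.60169 mol.
Mass of Na2SO4 = 1.60169 × 142.04 = 227.504 g.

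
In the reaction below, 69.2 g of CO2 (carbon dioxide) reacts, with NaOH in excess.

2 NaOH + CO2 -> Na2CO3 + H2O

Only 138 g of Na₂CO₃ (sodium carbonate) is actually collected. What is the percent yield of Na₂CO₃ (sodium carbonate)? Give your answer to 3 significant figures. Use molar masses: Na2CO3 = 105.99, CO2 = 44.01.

82.8 %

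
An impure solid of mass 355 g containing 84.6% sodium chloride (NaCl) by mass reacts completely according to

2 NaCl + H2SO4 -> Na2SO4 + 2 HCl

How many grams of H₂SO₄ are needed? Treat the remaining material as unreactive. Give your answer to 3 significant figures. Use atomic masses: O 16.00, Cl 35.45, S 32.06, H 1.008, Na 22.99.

252 g

Mass of pure NaCl = 355 g × 0.846 = 300.3 g.
M(NaCl) = 22.99 + 35.45 = 58.44 g/mol.
M(H2SO4) = 2(1.008) + 32.06 + 4(16.00) = 98.076 g/mol.
n(NaCl) = 300.3 g / 58.44 g/mol = 5.139 mol.
From the equation the NaCl:H2SO4 mole ratio is 2:1, so n(H2SO4) = 5.139 × 1/2 = 2.570 mol.
Mass of H2SO4 = 2.570 mol × 98.076 g/mol = 252.0 g.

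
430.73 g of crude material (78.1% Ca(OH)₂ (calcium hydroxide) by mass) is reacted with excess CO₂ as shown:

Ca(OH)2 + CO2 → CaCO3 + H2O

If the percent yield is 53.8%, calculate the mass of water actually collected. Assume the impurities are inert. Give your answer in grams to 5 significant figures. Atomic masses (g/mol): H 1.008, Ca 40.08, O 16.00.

Pure Ca(OH)2 available = 430.73 g × 0.781 = 336.400 g.
M(Ca(OH)2) = 40.08 + 2(16.00) + 2(1.008) = 74.096 g/mol.
M(H2O) = 2(1.008) + 16.00 = 18.016 g/mol.
n(Ca(OH)2) = 336.400 g / 74.096 g/mol = 4.54006 mol.
From the equation the Ca(OH)2:H2O mole ratio is 1:1, so n(H2O) = 4.54006 × 1/1 = 4.54006 mol.
Mass of H2O = 4.54006 mol × 18.016 g/mol = 81.7937 g.
Actual mass collected = 81.7937 g × 0.538 = 44.0050 g.

44.005 g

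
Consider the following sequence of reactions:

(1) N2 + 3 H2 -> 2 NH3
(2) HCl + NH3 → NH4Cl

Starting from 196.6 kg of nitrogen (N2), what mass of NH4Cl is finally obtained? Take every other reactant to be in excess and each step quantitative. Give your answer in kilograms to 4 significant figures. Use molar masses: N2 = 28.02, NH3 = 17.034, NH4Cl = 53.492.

750.6 kg

196.6 kg = 196600 g.
n(N2) = 196600 / 28.02 = 7016.4 mol.
Step 1 gives a 1:2 ratio of N2 to NH3, so n(NH3) = 14033 mol.
In step 2 the NH3:NH4Cl ratio is 1:1, so n(NH4Cl) = 14033 mol.
Mass of NH4Cl = 14033 × 53.492 = 750640 g = 750.6 kg.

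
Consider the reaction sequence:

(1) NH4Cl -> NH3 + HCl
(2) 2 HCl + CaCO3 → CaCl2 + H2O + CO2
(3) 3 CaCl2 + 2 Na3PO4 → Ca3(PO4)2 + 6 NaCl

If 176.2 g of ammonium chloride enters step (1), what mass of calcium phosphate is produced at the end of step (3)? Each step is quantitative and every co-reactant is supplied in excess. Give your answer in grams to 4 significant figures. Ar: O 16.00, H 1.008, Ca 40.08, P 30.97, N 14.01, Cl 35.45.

M(NH4Cl) = 14.01 + 4(1.008) + 35.45 = 53.492 g/mol.
M(Ca3(PO4)2) = 3(40.08) + 2(30.97) + 8(16.00) = 310.18 g/mol.
n(NH4Cl) = 176.2 / 53.492 = 3.2940 mol.
Reaction (1): NH4Cl→HCl ratio 1:1 ⇒ n(HCl) = 3.2940 mol.
Reaction (2): HCl→CaCl2 ratio 2:1 ⇒ n(CaCl2) = 1.6470 mol.
Reaction (3): CaCl2→Ca3(PO4)2 ratio 3:1 ⇒ n(Ca3(PO4)2) = 0.54899 mol.
Mass of Ca3(PO4)2 = 0.54899 × 310.18 = 170.29 g.

170.3 g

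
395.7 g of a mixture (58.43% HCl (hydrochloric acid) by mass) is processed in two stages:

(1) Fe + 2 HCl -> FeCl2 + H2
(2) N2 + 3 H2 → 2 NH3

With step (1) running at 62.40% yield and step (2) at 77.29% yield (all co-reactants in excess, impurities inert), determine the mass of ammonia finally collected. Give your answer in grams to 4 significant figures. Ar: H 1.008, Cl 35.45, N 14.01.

Pure HCl = 395.7 × 0.5843 = 231.21 g.
M(HCl) = 1.008 + 35.45 = 36.458 g/mol.
M(NH3) = 14.01 + 3(1.008) = 17.034 g/mol.
n(HCl) = 231.21 / 36.458 = 6.3417 mol.
Step 1 (HCl:H2 = 2:1): theoretical n(H2) = 3.1709 mol; at 62.40% yield, n(H2) = 1.9786 mol.
Step 2 (H2:NH3 = 3:2): theoretical n(NH3) = 1.3191 mol, so theoretical mass = 1.3191 × 17.034 = 22.469 g.
At 77.29% yield, actual mass of NH3 = 22.469 × 0.7729 = 17.367 g.

17.37 g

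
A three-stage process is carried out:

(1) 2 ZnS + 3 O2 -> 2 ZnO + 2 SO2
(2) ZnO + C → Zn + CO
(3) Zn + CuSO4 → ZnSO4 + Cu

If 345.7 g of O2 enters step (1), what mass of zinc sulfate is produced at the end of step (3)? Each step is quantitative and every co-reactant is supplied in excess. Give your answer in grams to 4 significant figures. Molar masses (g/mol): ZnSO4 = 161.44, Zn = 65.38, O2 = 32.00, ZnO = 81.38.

1163 g

n(O2) = 345.7 / 32.00 = 10.803 mol.
Reaction (1): O2→ZnO ratio 3:2 ⇒ n(ZnO) = 7.2021 mol.
Reaction (2): ZnO→Zn ratio 1:1 ⇒ n(Zn) = 7.2021 mol.
Reaction (3): Zn→ZnSO4 ratio 1:1 ⇒ n(ZnSO4) = 7.2021 mol.
Mass of ZnSO4 = 7.2021 × 161.44 = 1162.7 g.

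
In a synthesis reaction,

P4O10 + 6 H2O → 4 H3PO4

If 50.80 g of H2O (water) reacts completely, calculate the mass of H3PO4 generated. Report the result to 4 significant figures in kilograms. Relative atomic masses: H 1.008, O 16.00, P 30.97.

0.1842 kg

M(H2O) = 2(1.008) + 16.00 = 18.016 g/mol.
M(H3PO4) = 3(1.008) + 30.97 + 4(16.00) = 97.994 g/mol.
n(H2O) = 50.800 g / 18.016 g/mol = 2.8197 mol.
From the equation the H2O:H3PO4 mole ratio is 6:4, so n(H3PO4) = 2.8197 × 4/6 = 1.8798 mol.
Mass of H3PO4 = 1.8798 mol × 97.994 g/mol = 184.21 g.
Converting to kg: 184.21 g = 0.1842 kg.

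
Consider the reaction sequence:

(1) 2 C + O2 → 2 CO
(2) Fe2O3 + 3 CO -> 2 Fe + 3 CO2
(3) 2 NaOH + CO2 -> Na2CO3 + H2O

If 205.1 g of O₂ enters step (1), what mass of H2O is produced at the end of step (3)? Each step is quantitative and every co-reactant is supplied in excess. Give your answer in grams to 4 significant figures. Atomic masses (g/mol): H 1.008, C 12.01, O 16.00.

M(O2) = 2(16.00) = 32.00 g/mol.
M(H2O) = 2(1.008) + 16.00 = 18.016 g/mol.
n(O2) = 205.1 / 32.00 = 6.4094 mol.
Reaction (1): O2→CO ratio 1:2 ⇒ n(CO) = 12.819 mol.
Reaction (2): CO→CO2 ratio 3:3 ⇒ n(CO2) = 12.819 mol.
Reaction (3): CO2→H2O ratio 1:1 ⇒ n(H2O) = 12.819 mol.
Mass of H2O = 12.819 × 18.016 = 230.94 g.

230.9 g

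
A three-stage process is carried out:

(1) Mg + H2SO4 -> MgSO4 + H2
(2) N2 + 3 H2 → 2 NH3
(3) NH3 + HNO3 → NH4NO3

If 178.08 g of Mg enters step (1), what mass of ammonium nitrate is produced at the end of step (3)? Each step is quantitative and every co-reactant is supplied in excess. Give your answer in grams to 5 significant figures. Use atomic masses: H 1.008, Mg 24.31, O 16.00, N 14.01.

390.94 g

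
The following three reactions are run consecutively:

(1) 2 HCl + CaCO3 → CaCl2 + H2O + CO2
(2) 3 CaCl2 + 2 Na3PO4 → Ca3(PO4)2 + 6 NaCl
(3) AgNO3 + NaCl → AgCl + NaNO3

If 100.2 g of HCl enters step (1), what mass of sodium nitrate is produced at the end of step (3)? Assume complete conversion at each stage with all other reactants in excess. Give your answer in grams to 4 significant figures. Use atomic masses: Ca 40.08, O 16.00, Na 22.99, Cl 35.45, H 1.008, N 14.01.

233.6 g

M(HCl) = 1.008 + 35.45 = 36.458 g/mol.
M(NaNO3) = 22.99 + 14.01 + 3(16.00) = 85.00 g/mol.
n(HCl) = 100.2 / 36.458 = 2.7484 mol.
Reaction (1): HCl→CaCl2 ratio 2:1 ⇒ n(CaCl2) = 1.3742 mol.
Reaction (2): CaCl2→NaCl ratio 3:6 ⇒ n(NaCl) = 2.7484 mol.
Reaction (3): NaCl→NaNO3 ratio 1:1 ⇒ n(NaNO3) = 2.7484 mol.
Mass of NaNO3 = 2.7484 × 85.00 = 233.61 g.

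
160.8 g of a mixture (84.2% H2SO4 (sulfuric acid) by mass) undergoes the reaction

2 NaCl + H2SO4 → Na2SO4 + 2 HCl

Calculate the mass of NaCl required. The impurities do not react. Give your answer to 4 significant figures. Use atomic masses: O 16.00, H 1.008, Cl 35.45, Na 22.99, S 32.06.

Mass of pure H2SO4 = 160.8 g × 0.842 = 135.39 g.
M(H2SO4) = 2(1.008) + 32.06 + 4(16.00) = 98.076 g/mol.
M(NaCl) = 22.99 + 35.45 = 58.44 g/mol.
n(H2SO4) = 135.39 g / 98.076 g/mol = 1.3805 mol.
From the equation the H2SO4:NaCl mole ratio is 1:2, so n(NaCl) = 1.3805 × 2/1 = 2.7610 mol.
Mass of NaCl = 2.7610 mol × 58.44 g/mol = 161.35 g.

161.4 g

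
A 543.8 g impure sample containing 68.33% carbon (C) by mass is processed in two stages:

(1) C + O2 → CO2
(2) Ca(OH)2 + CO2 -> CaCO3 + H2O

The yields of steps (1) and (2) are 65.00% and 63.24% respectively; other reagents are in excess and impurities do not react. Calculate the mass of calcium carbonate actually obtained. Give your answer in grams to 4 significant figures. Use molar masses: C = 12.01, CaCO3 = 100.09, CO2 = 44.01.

1273 g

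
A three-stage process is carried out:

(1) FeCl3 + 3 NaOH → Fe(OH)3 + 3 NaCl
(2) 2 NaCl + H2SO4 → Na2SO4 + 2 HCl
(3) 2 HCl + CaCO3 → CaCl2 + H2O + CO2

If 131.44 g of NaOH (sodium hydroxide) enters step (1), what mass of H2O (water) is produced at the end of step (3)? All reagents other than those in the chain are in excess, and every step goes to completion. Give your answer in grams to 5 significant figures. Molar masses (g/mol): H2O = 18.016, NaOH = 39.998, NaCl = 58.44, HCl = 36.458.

n(NaOH) = 131.44 / 39.998 = 3.28616 mol.
Reaction (1): NaOH→NaCl ratio 3:3 ⇒ n(NaCl) = 3.28616 mol.
Reaction (2): NaCl→HCl ratio 2:2 ⇒ n(HCl) = 3.28616 mol.
Reaction (3): HCl→H2O ratio 2:1 ⇒ n(H2O) = 1.64308 mol.
Mass of H2O = 1.64308 × 18.016 = 29.6018 g.

29.602 g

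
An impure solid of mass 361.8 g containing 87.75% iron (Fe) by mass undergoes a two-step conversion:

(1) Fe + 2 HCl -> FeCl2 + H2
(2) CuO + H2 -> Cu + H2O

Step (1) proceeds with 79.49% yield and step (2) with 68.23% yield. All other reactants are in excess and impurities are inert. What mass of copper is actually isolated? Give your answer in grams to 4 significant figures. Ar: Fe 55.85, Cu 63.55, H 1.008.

Pure Fe = 361.8 × 0.8775 = 317.48 g.
M(Fe) = 55.85 g/mol.
M(Cu) = 63.55 g/mol.
n(Fe) = 317.48 / 55.85 = 5.6845 mol.
Step 1 (Fe:H2 = 1:1): theoretical n(H2) = 5.6845 mol; at 79.49% yield, n(H2) = 4.5186 mol.
Step 2 (H2:Cu = 1:1): theoretical n(Cu) = 4.5186 mol, so theoretical mass = 4.5186 × 63.55 = 287.16 g.
At 68.23% yield, actual mass of Cu = 287.16 × 0.6823 = 195.93 g.

195.9 g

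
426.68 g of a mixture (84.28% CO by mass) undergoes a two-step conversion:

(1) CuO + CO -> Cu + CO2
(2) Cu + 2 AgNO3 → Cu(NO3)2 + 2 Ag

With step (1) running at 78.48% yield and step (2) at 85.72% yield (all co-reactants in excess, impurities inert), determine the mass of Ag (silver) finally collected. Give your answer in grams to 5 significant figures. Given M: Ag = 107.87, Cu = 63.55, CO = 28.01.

Pure CO = 426.68 × 0.8428 = 359.606 g.
n(CO) = 359.606 / 28.01 = 12.8385 mol.
Step 1 (CO:Cu = 1:1): theoretical n(Cu) = 12.8385 mol; at 78.48% yield, n(Cu) = 10.0756 mol.
Step 2 (Cu:Ag = 1:2): theoretical n(Ag) = 20.1513 mol, so theoretical mass = 20.1513 × 107.87 = 2173.72 g.
At 85.72% yield, actual mass of Ag = 2173.72 × 0.8572 = 1863.31 g.

1863.3 g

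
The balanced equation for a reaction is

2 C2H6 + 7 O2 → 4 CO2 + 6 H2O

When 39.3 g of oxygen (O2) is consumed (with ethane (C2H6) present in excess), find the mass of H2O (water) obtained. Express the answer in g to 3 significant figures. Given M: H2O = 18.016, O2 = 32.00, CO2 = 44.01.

19.0 g

n(O2) = 39.30 g / 32.00 g/mol = 1.228 mol.
From the equation the O2:H2O mole ratio is 7:6, so n(H2O) = 1.228 × 6/7 = 1.053 mol.
Mass of H2O = 1.053 mol × 18.016 g/mol = 18.97 g.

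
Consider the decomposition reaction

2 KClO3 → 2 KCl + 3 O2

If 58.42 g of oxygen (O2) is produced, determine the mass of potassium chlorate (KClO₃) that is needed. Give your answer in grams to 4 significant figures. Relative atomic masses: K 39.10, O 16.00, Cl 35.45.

M(O2) = 2(16.00) = 32.00 g/mol.
M(KClO3) = 39.10 + 35.45 + 3(16.00) = 122.55 g/mol.
n(O2) = 58.420 g / 32.00 g/mol = 1.8256 mol.
From the equation the O2:KClO3 mole ratio is 3:2, so n(KClO3) = 1.8256 × 2/3 = 1.2171 mol.
Mass of KClO3 = 1.2171 mol × 122.55 g/mol = 149.15 g.

149.2 g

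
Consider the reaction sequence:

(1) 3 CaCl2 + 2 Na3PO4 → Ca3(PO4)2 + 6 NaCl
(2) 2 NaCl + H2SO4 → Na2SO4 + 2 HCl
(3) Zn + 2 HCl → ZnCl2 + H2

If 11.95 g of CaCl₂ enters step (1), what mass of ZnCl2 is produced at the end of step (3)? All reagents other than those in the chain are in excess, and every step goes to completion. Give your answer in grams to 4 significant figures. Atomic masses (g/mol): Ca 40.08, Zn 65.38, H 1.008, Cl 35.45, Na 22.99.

14.67 g

M(CaCl2) = 40.08 + 2(35.45) = 110.98 g/mol.
M(ZnCl2) = 65.38 + 2(35.45) = 136.28 g/mol.
n(CaCl2) = 11.95 / 110.98 = 0.10768 mol.
Reaction (1): CaCl2→NaCl ratio 3:6 ⇒ n(NaCl) = 0.21535 mol.
Reaction (2): NaCl→HCl ratio 2:2 ⇒ n(HCl) = 0.21535 mol.
Reaction (3): HCl→ZnCl2 ratio 2:1 ⇒ n(ZnCl2) = 0.10768 mol.
Mass of ZnCl2 = 0.10768 × 136.28 = 14.674 g.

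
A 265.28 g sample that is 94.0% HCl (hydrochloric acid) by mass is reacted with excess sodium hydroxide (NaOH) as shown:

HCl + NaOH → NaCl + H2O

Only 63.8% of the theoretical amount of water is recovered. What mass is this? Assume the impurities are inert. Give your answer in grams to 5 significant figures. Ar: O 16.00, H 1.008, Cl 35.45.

Pure HCl available = 265.28 g × 0.940 = 249.363 g.
M(HCl) = 1.008 + 35.45 = 36.458 g/mol.
M(H2O) = 2(1.008) + 16.00 = 18.016 g/mol.
n(HCl) = 249.363 g / 36.458 g/mol = 6.83974 mol.
From the equation the HCl:H2O mole ratio is 1:1, so n(H2O) = 6.83974 × 1/1 = 6.83974 mol.
Mass of H2O = 6.83974 mol × 18.016 g/mol = 123.225 g.
Actual mass collected = 123.225 g × 0.638 = 78.6174 g.

78.617 g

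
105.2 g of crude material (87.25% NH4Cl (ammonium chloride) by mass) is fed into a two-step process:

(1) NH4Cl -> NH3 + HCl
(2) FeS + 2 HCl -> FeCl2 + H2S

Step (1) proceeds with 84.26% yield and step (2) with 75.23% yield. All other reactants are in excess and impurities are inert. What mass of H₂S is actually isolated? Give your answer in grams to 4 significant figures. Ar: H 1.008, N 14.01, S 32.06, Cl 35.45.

18.53 g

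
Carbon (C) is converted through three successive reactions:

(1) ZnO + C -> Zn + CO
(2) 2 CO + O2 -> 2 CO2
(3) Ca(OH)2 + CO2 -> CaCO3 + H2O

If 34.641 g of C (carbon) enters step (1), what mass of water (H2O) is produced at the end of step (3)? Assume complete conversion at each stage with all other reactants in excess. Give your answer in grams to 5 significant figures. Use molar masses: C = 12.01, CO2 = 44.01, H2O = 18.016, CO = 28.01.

n(C) = 34.641 / 12.01 = 2.88435 mol.
Reaction (1): C→CO ratio 1:1 ⇒ n(CO) = 2.88435 mol.
Reaction (2): CO→CO2 ratio 2:2 ⇒ n(CO2) = 2.88435 mol.
Reaction (3): CO2→H2O ratio 1:1 ⇒ n(H2O) = 2.88435 mol.
Mass of H2O = 2.88435 × 18.016 = 51.9644 g.

51.964 g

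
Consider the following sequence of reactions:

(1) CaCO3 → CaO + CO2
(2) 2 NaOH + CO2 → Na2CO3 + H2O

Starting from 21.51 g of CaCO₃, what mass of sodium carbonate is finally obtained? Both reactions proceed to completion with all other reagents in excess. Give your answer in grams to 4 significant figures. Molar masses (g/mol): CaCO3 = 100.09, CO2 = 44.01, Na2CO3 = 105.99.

22.78 g

n(CaCO3) = 21.510 / 100.09 = 0.21491 mol.
Step 1 gives a 1:1 ratio of CaCO3 to CO2, so n(CO2) = 0.21491 mol.
In step 2 the CO2:Na2CO3 ratio is 1:1, so n(Na2CO3) = 0.21491 mol.
Mass of Na2CO3 = 0.21491 × 105.99 = 22.778 g.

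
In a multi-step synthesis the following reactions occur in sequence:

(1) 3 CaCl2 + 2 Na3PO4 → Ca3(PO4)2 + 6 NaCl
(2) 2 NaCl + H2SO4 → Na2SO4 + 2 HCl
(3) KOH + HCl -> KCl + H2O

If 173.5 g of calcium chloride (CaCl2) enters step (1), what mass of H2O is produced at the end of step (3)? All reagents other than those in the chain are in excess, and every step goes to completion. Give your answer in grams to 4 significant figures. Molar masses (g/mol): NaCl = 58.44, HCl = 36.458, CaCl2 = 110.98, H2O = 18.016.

56.33 g

n(CaCl2) = 173.5 / 110.98 = 1.5633 mol.
Reaction (1): CaCl2→NaCl ratio 3:6 ⇒ n(NaCl) = 3.1267 mol.
Reaction (2): NaCl→HCl ratio 2:2 ⇒ n(HCl) = 3.1267 mol.
Reaction (3): HCl→H2O ratio 1:1 ⇒ n(H2O) = 3.1267 mol.
Mass of H2O = 3.1267 × 18.016 = 56.330 g.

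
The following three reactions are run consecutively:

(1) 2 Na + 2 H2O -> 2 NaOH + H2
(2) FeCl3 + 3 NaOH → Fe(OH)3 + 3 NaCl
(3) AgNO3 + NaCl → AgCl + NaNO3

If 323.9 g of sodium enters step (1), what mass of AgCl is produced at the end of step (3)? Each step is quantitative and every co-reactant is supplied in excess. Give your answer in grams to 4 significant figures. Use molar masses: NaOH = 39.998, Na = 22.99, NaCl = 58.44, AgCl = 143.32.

n(Na) = 323.9 / 22.99 = 14.089 mol.
Reaction (1): Na→NaOH ratio 2:2 ⇒ n(NaOH) = 14.089 mol.
Reaction (2): NaOH→NaCl ratio 3:3 ⇒ n(NaCl) = 14.089 mol.
Reaction (3): NaCl→AgCl ratio 1:1 ⇒ n(AgCl) = 14.089 mol.
Mass of AgCl = 14.089 × 143.32 = 2019.2 g.

2019 g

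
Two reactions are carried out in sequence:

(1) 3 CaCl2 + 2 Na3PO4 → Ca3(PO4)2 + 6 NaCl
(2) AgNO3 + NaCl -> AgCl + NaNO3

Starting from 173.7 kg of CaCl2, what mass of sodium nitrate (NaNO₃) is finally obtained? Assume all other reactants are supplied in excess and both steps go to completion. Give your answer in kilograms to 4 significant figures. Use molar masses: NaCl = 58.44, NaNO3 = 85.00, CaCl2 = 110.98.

266.1 kg

173.7 kg = 173700 g.
n(CaCl2) = 173700 / 110.98 = 1565.1 mol.
Step 1 gives a 3:6 ratio of CaCl2 to NaCl, so n(NaCl) = 3130.3 mol.
In step 2 the NaCl:NaNO3 ratio is 1:1, so n(NaNO3) = 3130.3 mol.
Mass of NaNO3 = 3130.3 × 85.00 = 266070 g = 266.1 kg.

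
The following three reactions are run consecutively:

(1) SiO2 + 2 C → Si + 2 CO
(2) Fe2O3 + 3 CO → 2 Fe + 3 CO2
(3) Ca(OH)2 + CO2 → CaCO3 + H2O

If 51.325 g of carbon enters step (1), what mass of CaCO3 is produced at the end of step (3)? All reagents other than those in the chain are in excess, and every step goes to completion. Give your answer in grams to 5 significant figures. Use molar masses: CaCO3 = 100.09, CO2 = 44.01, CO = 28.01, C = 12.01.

427.74 g

n(C) = 51.325 / 12.01 = 4.27352 mol.
Reaction (1): C→CO ratio 2:2 ⇒ n(CO) = 4.27352 mol.
Reaction (2): CO→CO2 ratio 3:3 ⇒ n(CO2) = 4.27352 mol.
Reaction (3): CO2→CaCO3 ratio 1:1 ⇒ n(CaCO3) = 4.27352 mol.
Mass of CaCO3 = 4.27352 × 100.09 = 427.737 g.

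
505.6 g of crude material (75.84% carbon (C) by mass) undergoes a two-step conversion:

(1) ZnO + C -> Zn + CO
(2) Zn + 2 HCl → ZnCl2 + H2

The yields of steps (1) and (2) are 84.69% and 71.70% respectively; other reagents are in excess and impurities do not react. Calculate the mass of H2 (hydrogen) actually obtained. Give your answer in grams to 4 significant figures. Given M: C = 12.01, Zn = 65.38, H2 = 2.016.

39.08 g

Pure C = 505.6 × 0.7584 = 383.45 g.
n(C) = 383.45 / 12.01 = 31.927 mol.
Step 1 (C:Zn = 1:1): theoretical n(Zn) = 31.927 mol; at 84.69% yield, n(Zn) = 27.039 mol.
Step 2 (Zn:H2 = 1:1): theoretical n(H2) = 27.039 mol, so theoretical mass = 27.039 × 2.016 = 54.511 g.
At 71.70% yield, actual mass of H2 = 54.511 × 0.7170 = 39.084 g.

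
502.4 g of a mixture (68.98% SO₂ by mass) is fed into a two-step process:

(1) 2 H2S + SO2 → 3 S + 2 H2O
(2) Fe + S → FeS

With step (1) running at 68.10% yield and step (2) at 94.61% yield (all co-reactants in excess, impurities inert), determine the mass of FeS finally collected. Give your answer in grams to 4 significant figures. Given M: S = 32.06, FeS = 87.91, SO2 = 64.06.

919.2 g

Pure SO2 = 502.4 × 0.6898 = 346.56 g.
n(SO2) = 346.56 / 64.06 = 5.4099 mol.
Step 1 (SO2:S = 1:3): theoretical n(S) = 16.230 mol; at 68.10% yield, n(S) = 11.052 mol.
Step 2 (S:FeS = 1:1): theoretical n(FeS) = 11.052 mol, so theoretical mass = 11.052 × 87.91 = 971.61 g.
At 94.61% yield, actual mass of FeS = 971.61 × 0.9461 = 919.24 g.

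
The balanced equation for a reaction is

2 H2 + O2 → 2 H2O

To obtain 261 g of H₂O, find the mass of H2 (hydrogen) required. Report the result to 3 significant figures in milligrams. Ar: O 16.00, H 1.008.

29200 mg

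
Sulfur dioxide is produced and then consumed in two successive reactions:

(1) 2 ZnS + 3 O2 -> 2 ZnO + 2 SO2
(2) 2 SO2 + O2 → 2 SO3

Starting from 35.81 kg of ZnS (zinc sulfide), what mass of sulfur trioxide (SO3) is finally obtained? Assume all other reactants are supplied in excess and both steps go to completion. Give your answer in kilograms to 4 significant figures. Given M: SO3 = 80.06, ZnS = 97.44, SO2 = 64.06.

29.42 kg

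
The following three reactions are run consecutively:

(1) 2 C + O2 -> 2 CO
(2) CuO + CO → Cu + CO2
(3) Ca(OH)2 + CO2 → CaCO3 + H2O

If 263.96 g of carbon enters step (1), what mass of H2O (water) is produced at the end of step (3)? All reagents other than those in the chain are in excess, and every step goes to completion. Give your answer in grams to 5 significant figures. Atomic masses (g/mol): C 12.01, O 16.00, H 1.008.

395.96 g

M(C) = 12.01 g/mol.
M(H2O) = 2(1.008) + 16.00 = 18.016 g/mol.
n(C) = 263.96 / 12.01 = 21.9784 mol.
Reaction (1): C→CO ratio 2:2 ⇒ n(CO) = 21.9784 mol.
Reaction (2): CO→CO2 ratio 1:1 ⇒ n(CO2) = 21.9784 mol.
Reaction (3): CO2→H2O ratio 1:1 ⇒ n(H2O) = 21.9784 mol.
Mass of H2O = 21.9784 × 18.016 = 395.962 g.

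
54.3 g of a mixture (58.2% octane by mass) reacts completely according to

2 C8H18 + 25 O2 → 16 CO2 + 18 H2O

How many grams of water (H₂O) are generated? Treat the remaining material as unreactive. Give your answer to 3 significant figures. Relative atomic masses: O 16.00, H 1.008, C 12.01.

Mass of pure C8H18 = 54.3 g × 0.582 = 31.60 g.
M(C8H18) = 8(12.01) + 18(1.008) = 114.224 g/mol.
M(H2O) = 2(1.008) + 16.00 = 18.016 g/mol.
n(C8H18) = 31.60 g / 114.224 g/mol = 0.2767 mol.
From the equation the C8H18:H2O mole ratio is 2:18, so n(H2O) = 0.2767 × 18/2 = 2.490 mol.
Mass of H2O = 2.490 mol × 18.016 g/mol = 44.86 g.

44.9 g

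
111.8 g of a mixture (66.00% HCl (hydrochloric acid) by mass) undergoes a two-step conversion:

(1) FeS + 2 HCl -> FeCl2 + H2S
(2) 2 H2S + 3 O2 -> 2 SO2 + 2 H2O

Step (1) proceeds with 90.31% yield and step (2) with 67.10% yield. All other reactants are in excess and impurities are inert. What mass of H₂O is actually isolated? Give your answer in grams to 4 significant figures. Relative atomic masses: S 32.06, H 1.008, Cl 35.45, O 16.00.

11.05 g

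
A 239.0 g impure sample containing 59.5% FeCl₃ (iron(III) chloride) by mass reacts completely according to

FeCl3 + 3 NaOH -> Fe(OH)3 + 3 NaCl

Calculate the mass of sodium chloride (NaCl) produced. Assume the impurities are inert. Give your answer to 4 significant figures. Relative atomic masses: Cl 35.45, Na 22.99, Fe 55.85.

Mass of pure FeCl3 = 239.0 g × 0.595 = 142.21 g.
M(FeCl3) = 55.85 + 3(35.45) = 162.20 g/mol.
M(NaCl) = 22.99 + 35.45 = 58.44 g/mol.
n(FeCl3) = 142.21 g / 162.20 g/mol = 0.87673 mol.
From the equation the FeCl3:NaCl mole ratio is 1:3, so n(NaCl) = 0.87673 × 3/1 = 2.6302 mol.
Mass of NaCl = 2.6302 mol × 58.44 g/mol = 153.71 g.

153.7 g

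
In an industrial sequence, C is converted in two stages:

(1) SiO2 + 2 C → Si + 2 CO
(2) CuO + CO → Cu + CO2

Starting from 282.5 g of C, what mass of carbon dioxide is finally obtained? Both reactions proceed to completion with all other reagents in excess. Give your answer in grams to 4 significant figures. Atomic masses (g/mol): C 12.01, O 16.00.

M(C) = 12.01 g/mol.
M(CO2) = 12.01 + 2(16.00) = 44.01 g/mol.
n(C) = 282.50 / 12.01 = 23.522 mol.
Step 1 gives a 2:2 ratio of C to CO, so n(CO) = 23.522 mol.
In step 2 the CO:CO2 ratio is 1:1, so n(CO2) = 23.522 mol.
Mass of CO2 = 23.522 × 44.01 = 1035.2 g.

1035 g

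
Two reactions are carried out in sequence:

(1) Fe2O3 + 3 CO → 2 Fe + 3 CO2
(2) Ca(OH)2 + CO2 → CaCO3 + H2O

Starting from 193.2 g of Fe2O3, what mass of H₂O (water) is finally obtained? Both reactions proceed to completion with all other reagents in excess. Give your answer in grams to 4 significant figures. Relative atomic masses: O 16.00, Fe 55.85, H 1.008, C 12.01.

65.39 g

M(Fe2O3) = 2(55.85) + 3(16.00) = 159.70 g/mol.
M(H2O) = 2(1.008) + 16.00 = 18.016 g/mol.
n(Fe2O3) = 193.20 / 159.70 = 1.2098 mol.
Step 1 gives a 1:3 ratio of Fe2O3 to CO2, so n(CO2) = 3.6293 mol.
In step 2 the CO2:H2O ratio is 1:1, so n(H2O) = 3.6293 mol.
Mass of H2O = 3.6293 × 18.016 = 65.386 g.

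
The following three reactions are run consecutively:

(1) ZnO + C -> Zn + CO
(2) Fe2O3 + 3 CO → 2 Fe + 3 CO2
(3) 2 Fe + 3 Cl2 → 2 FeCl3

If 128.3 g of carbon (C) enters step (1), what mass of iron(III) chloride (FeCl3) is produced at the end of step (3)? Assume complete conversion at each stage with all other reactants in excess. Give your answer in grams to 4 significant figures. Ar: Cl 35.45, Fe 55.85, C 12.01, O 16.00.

1155 g

M(C) = 12.01 g/mol.
M(FeCl3) = 55.85 + 3(35.45) = 162.20 g/mol.
n(C) = 128.3 / 12.01 = 10.683 mol.
Reaction (1): C→CO ratio 1:1 ⇒ n(CO) = 10.683 mol.
Reaction (2): CO→Fe ratio 3:2 ⇒ n(Fe) = 7.1218 mol.
Reaction (3): Fe→FeCl3 ratio 2:2 ⇒ n(FeCl3) = 7.1218 mol.
Mass of FeCl3 = 7.1218 × 162.20 = 1155.2 g.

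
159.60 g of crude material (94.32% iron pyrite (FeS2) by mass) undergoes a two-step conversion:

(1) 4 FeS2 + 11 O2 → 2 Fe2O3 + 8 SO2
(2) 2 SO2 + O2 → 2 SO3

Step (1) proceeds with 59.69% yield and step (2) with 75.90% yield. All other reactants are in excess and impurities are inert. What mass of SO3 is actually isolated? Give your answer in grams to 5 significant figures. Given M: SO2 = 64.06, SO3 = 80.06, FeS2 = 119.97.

Pure FeS2 = 159.60 × 0.9432 = 150.535 g.
n(FeS2) = 150.535 / 119.97 = 1.25477 mol.
Step 1 (FeS2:SO2 = 4:8): theoretical n(SO2) = 2.50954 mol; at 59.69% yield, n(SO2) = 1.49794 mol.
Step 2 (SO2:SO3 = 2:2): theoretical n(SO3) = 1.49794 mol, so theoretical mass = 1.49794 × 80.06 = 119.925 g.
At 75.90% yield, actual mass of SO3 = 119.925 × 0.7590 = 91.0234 g.

91.023 g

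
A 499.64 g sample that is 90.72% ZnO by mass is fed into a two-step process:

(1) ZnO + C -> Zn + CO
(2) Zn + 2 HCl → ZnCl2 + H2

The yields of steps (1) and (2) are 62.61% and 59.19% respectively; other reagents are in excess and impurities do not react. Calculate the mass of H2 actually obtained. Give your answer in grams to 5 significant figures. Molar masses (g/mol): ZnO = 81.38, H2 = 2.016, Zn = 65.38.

4.1613 g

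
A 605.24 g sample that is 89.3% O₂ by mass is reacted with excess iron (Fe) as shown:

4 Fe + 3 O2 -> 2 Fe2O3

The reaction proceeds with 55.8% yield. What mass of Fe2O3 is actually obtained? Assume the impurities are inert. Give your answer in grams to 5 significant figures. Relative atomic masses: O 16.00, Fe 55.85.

Pure O2 available = 605.24 g × 0.893 = 540.479 g.
M(O2) = 2(16.00) = 32.00 g/mol.
M(Fe2O3) = 2(55.85) + 3(16.00) = 159.70 g/mol.
n(O2) = 540.479 g / 32.00 g/mol = 16.8900 mol.
From the equation the O2:Fe2O3 mole ratio is 3:2, so n(Fe2O3) = 16.8900 × 2/3 = 11.2600 mol.
Mass of Fe2O3 = 11.2600 mol × 159.70 g/mol = 1798.22 g.
Actual mass collected = 1798.22 g × 0.558 = 1003.41 g.

1003.4 g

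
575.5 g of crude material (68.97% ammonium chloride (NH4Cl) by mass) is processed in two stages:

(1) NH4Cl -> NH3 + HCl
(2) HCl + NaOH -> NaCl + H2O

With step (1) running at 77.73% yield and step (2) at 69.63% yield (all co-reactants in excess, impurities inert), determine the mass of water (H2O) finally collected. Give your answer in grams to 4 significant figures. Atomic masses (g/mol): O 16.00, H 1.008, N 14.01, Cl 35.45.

72.35 g

Pure NH4Cl = 575.5 × 0.6897 = 396.92 g.
M(NH4Cl) = 14.01 + 4(1.008) + 35.45 = 53.492 g/mol.
M(H2O) = 2(1.008) + 16.00 = 18.016 g/mol.
n(NH4Cl) = 396.92 / 53.492 = 7.4202 mol.
Step 1 (NH4Cl:HCl = 1:1): theoretical n(HCl) = 7.4202 mol; at 77.73% yield, n(HCl) = 5.7677 mol.
Step 2 (HCl:H2O = 1:1): theoretical n(H2O) = 5.7677 mol, so theoretical mass = 5.7677 × 18.016 = 103.91 g.
At 69.63% yield, actual mass of H2O = 103.91 × 0.6963 = 72.354 g.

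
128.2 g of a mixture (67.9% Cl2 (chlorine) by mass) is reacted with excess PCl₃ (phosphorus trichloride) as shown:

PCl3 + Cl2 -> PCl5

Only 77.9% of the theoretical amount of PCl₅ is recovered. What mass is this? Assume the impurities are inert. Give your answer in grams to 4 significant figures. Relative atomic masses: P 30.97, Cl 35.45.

199.1 g

Pure Cl2 available = 128.2 g × 0.679 = 87.048 g.
M(Cl2) = 2(35.45) = 70.90 g/mol.
M(PCl5) = 30.97 + 5(35.45) = 208.22 g/mol.
n(Cl2) = 87.048 g / 70.90 g/mol = 1.2278 mol.
From the equation the Cl2:PCl5 mole ratio is 1:1, so n(PCl5) = 1.2278 × 1/1 = 1.2278 mol.
Mass of PCl5 = 1.2278 mol × 208.22 g/mol = 255.64 g.
Actual mass collected = 255.64 g × 0.779 = 199.15 g.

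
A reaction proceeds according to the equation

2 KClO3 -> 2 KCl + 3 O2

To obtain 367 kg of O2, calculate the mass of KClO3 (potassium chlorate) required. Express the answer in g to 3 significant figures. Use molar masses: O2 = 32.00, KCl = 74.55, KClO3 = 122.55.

Convert: 367 kg = 367000 g.
n(O2) = 367000 g / 32.00 g/mol = 11470 mol.
From the equation the O2:KClO3 mole ratio is 3:2, so n(KClO3) = 11470 × 2/3 = 7646 mol.
Mass of KClO3 = 7646 mol × 122.55 g/mol = 937000 g.

937000 g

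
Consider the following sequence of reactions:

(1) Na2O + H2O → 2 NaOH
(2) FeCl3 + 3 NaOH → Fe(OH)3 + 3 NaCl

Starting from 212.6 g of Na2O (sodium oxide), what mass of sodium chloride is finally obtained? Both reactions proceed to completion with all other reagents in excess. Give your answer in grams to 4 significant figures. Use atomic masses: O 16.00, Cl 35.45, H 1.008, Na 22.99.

400.9 g

M(Na2O) = 2(22.99) + 16.00 = 61.98 g/mol.
M(NaCl) = 22.99 + 35.45 = 58.44 g/mol.
n(Na2O) = 212.60 / 61.98 = 3.4301 mol.
Step 1 gives a 1:2 ratio of Na2O to NaOH, so n(NaOH) = 6.8603 mol.
In step 2 the NaOH:NaCl ratio is 3:3, so n(NaCl) = 6.8603 mol.
Mass of NaCl = 6.8603 × 58.44 = 400.91 g.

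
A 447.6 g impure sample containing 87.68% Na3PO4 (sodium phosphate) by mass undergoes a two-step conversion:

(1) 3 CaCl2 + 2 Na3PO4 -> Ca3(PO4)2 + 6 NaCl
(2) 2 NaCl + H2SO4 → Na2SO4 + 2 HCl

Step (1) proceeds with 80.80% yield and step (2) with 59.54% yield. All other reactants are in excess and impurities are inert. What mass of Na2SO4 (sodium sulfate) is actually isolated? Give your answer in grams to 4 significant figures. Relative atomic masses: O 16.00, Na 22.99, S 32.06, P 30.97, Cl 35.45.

Pure Na3PO4 = 447.6 × 0.8768 = 392.46 g.
M(Na3PO4) = 3(22.99) + 30.97 + 4(16.00) = 163.94 g/mol.
M(Na2SO4) = 2(22.99) + 32.06 + 4(16.00) = 142.04 g/mol.
n(Na3PO4) = 392.46 / 163.94 = 2.3939 mol.
Step 1 (Na3PO4:NaCl = 2:6): theoretical n(NaCl) = 7.1817 mol; at 80.80% yield, n(NaCl) = 5.8028 mol.
Step 2 (NaCl:Na2SO4 = 2:1): theoretical n(Na2SO4) = 2.9014 mol, so theoretical mass = 2.9014 × 142.04 = 412.12 g.
At 59.54% yield, actual mass of Na2SO4 = 412.12 × 0.5954 = 245.37 g.

245.4 g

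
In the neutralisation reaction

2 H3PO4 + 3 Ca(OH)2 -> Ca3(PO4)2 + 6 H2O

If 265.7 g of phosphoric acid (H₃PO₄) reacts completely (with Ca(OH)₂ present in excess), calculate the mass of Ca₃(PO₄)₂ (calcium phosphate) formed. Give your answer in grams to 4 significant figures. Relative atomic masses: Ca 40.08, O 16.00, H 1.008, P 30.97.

M(H3PO4) = 3(1.008) + 30.97 + 4(16.00) = 97.994 g/mol.
M(Ca3(PO4)2) = 3(40.08) + 2(30.97) + 8(16.00) = 310.18 g/mol.
n(H3PO4) = 265.70 g / 97.994 g/mol = 2.7114 mol.
From the equation the H3PO4:Ca3(PO4)2 mole ratio is 2:1, so n(Ca3(PO4)2) = 2.7114 × 1/2 = 1.3557 mol.
Mass of Ca3(PO4)2 = 1.3557 mol × 310.18 g/mol = 420.51 g.

420.5 g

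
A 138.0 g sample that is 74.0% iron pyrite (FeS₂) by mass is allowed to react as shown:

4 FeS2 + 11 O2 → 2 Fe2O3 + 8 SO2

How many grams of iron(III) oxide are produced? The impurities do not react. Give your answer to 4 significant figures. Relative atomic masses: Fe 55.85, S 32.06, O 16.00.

Mass of pure FeS2 = 138.0 g × 0.740 = 102.12 g.
M(FeS2) = 55.85 + 2(32.06) = 119.97 g/mol.
M(Fe2O3) = 2(55.85) + 3(16.00) = 159.70 g/mol.
n(FeS2) = 102.12 g / 119.97 g/mol = 0.85121 mol.
From the equation the FeS2:Fe2O3 mole ratio is 4:2, so n(Fe2O3) = 0.85121 × 2/4 = 0.42561 mol.
Mass of Fe2O3 = 0.42561 mol × 159.70 g/mol = 67.969 g.

67.97 g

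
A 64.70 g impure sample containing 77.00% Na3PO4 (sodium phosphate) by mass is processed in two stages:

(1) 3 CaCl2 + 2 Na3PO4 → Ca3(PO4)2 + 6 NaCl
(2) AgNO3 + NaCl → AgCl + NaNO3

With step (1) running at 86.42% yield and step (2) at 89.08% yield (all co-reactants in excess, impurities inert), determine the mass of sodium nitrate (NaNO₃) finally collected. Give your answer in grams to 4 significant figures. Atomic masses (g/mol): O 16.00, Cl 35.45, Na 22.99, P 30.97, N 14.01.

59.65 g

Pure Na3PO4 = 64.70 × 0.7700 = 49.819 g.
M(Na3PO4) = 3(22.99) + 30.97 + 4(16.00) = 163.94 g/mol.
M(NaNO3) = 22.99 + 14.01 + 3(16.00) = 85.00 g/mol.
n(Na3PO4) = 49.819 / 163.94 = 0.30389 mol.
Step 1 (Na3PO4:NaCl = 2:6): theoretical n(NaCl) = 0.91166 mol; at 86.42% yield, n(NaCl) = 0.78785 mol.
Step 2 (NaCl:NaNO3 = 1:1): theoretical n(NaNO3) = 0.78785 mol, so theoretical mass = 0.78785 × 85.00 = 66.968 g.
At 89.08% yield, actual mass of NaNO3 = 66.968 × 0.8908 = 59.655 g.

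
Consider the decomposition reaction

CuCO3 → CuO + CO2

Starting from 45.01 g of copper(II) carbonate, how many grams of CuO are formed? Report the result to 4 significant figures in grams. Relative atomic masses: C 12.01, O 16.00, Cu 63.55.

28.98 g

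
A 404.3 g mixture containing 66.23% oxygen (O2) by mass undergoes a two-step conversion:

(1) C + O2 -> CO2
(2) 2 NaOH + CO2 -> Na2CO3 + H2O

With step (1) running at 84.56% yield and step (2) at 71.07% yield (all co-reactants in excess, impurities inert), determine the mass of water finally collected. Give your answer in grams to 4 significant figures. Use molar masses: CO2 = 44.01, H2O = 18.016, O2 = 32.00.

Pure O2 = 404.3 × 0.6623 = 267.77 g.
n(O2) = 267.77 / 32.00 = 8.3677 mol.
Step 1 (O2:CO2 = 1:1): theoretical n(CO2) = 8.3677 mol; at 84.56% yield, n(CO2) = 7.0758 mol.
Step 2 (CO2:H2O = 1:1): theoretical n(H2O) = 7.0758 mol, so theoretical mass = 7.0758 × 18.016 = 127.48 g.
At 71.07% yield, actual mass of H2O = 127.48 × 0.7107 = 90.598 g.

90.60 g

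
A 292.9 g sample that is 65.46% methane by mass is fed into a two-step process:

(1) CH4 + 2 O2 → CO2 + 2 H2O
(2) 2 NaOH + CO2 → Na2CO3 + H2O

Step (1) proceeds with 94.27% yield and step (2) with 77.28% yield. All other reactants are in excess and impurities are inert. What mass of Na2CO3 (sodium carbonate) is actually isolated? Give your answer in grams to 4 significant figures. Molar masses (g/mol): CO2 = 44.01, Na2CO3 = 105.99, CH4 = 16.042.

922.9 g

Pure CH4 = 292.9 × 0.6546 = 191.73 g.
n(CH4) = 191.73 / 16.042 = 11.952 mol.
Step 1 (CH4:CO2 = 1:1): theoretical n(CO2) = 11.952 mol; at 94.27% yield, n(CO2) = 11.267 mol.
Step 2 (CO2:Na2CO3 = 1:1): theoretical n(Na2CO3) = 11.267 mol, so theoretical mass = 11.267 × 105.99 = 1194.2 g.
At 77.28% yield, actual mass of Na2CO3 = 1194.2 × 0.7728 = 922.87 g.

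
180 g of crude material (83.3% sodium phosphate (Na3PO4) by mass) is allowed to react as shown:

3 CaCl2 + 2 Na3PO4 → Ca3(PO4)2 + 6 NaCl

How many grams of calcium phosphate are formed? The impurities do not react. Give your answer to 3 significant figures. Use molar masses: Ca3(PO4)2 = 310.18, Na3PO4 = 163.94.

142 g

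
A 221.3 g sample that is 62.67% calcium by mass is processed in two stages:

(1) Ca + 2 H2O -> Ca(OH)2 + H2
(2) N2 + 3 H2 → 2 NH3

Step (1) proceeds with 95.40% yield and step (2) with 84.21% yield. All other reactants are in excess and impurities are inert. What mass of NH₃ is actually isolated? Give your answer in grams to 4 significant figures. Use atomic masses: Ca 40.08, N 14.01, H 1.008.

31.57 g

Pure Ca = 221.3 × 0.6267 = 138.69 g.
M(Ca) = 40.08 g/mol.
M(NH3) = 14.01 + 3(1.008) = 17.034 g/mol.
n(Ca) = 138.69 / 40.08 = 3.4603 mol.
Step 1 (Ca:H2 = 1:1): theoretical n(H2) = 3.4603 mol; at 95.40% yield, n(H2) = 3.3011 mol.
Step 2 (H2:NH3 = 3:2): theoretical n(NH3) = 2.2007 mol, so theoretical mass = 2.2007 × 17.034 = 37.488 g.
At 84.21% yield, actual mass of NH3 = 37.488 × 0.8421 = 31.568 g.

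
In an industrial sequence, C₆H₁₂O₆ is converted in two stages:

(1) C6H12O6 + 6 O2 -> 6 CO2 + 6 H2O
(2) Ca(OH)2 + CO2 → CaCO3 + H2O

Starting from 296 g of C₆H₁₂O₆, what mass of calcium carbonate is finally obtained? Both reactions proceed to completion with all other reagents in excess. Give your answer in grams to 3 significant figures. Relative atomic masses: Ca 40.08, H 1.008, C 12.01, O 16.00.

M(C6H12O6) = 6(12.01) + 12(1.008) + 6(16.00) = 180.156 g/mol.
M(CaCO3) = 40.08 + 12.01 + 3(16.00) = 100.09 g/mol.
n(C6H12O6) = 296.0 / 180.156 = 1.643 mol.
Step 1 gives a 1:6 ratio of C6H12O6 to CO2, so n(CO2) = 9.858 mol.
In step 2 the CO2:CaCO3 ratio is 1:1, so n(CaCO3) = 9.858 mol.
Mass of CaCO3 = 9.858 × 100.09 = 986.7 g.

987 g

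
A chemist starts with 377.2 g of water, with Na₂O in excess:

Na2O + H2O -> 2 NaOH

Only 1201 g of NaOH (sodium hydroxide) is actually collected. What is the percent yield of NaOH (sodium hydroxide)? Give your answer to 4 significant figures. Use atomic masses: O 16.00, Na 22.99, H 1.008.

M(H2O) = 2(1.008) + 16.00 = 18.016 g/mol.
M(NaOH) = 22.99 + 16.00 + 1.008 = 39.998 g/mol.
n(H2O) = 377.20 g / 18.016 g/mol = 20.937 mol.
From the equation the H2O:NaOH mole ratio is 1:2, so n(NaOH) = 20.937 × 2/1 = 41.874 mol.
Mass of NaOH = 41.874 mol × 39.998 g/mol = 1674.9 g.
This is the theoretical yield. Percent yield = 1201 g / 1674.9 g × 100% = 71.707%.

71.71 %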